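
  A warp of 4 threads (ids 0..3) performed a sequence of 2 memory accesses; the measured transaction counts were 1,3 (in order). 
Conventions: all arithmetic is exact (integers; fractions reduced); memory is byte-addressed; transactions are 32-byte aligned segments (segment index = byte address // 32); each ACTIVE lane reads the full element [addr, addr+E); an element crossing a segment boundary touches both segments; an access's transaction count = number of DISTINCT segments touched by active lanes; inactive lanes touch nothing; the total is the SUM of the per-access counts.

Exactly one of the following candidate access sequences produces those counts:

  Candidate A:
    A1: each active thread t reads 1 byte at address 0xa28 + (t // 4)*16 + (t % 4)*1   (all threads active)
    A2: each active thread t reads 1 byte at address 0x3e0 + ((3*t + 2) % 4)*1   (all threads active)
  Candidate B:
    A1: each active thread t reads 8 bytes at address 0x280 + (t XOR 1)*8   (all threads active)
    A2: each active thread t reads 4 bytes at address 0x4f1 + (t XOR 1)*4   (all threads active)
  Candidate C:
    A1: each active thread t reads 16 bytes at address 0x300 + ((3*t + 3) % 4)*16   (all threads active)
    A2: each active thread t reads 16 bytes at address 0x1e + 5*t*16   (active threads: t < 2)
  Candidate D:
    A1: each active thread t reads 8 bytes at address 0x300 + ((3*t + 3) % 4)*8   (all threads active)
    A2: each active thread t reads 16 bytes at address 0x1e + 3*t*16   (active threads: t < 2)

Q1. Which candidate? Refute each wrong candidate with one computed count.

A: A2 gives 1 transaction, not 3
B: A2 gives 2 transactions, not 3
C: A1 gives 2 transactions, not 1
D: all counts match (1,3)

Answer: D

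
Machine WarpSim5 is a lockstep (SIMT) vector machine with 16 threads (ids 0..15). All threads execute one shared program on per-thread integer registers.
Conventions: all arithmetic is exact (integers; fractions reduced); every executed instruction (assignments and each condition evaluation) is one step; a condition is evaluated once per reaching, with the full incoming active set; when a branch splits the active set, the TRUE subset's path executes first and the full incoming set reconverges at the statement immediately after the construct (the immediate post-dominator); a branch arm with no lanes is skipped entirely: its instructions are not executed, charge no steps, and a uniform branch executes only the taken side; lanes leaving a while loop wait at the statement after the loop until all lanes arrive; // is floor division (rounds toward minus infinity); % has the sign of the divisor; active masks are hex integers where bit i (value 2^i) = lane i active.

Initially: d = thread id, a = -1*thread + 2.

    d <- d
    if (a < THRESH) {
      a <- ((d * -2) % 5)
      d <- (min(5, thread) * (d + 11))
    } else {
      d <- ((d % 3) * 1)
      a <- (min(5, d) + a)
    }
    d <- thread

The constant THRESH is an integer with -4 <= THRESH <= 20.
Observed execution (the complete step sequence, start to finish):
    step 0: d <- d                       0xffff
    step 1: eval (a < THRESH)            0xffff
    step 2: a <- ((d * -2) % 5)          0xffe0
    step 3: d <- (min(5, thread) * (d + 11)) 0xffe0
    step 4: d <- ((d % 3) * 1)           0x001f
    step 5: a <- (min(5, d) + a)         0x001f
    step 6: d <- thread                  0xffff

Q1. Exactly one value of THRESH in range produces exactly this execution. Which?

Answer: THRESH = -2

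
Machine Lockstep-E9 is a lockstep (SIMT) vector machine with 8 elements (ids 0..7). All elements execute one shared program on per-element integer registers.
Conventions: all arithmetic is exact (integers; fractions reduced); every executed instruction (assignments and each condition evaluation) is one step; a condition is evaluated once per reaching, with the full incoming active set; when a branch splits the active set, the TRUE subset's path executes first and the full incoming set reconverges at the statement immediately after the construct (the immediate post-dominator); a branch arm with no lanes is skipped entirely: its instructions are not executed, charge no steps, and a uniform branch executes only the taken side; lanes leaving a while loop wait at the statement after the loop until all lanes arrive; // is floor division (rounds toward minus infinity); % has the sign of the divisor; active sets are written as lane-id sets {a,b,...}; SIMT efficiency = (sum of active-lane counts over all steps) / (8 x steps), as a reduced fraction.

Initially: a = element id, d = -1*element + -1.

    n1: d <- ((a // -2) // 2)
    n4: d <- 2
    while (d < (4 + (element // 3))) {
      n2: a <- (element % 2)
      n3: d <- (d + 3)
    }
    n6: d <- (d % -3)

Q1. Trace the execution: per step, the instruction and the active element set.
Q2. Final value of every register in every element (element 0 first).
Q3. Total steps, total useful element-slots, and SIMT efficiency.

step 0: d <- ((a // -2) // 2)        {0,1,2,3,4,5,6,7}
step 1: d <- 2                       {0,1,2,3,4,5,6,7}
step 2: eval (d < (4 + (element // 3))) {0,1,2,3,4,5,6,7}
step 3: a <- (element % 2)           {0,1,2,3,4,5,6,7}
step 4: d <- (d + 3)                 {0,1,2,3,4,5,6,7}
step 5: eval (d < (4 + (element // 3))) {0,1,2,3,4,5,6,7}
step 6: a <- (element % 2)           {6,7}
step 7: d <- (d + 3)                 {6,7}
step 8: eval (d < (4 + (element // 3))) {6,7}
step 9: d <- (d % -3)                {0,1,2,3,4,5,6,7}

Answer: 10 steps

a: 0,1,0,1,0,1,0,1
d: -1,-1,-1,-1,-1,-1,-1,-1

steps = 10; useful = 62; efficiency = 62/80 = 31/40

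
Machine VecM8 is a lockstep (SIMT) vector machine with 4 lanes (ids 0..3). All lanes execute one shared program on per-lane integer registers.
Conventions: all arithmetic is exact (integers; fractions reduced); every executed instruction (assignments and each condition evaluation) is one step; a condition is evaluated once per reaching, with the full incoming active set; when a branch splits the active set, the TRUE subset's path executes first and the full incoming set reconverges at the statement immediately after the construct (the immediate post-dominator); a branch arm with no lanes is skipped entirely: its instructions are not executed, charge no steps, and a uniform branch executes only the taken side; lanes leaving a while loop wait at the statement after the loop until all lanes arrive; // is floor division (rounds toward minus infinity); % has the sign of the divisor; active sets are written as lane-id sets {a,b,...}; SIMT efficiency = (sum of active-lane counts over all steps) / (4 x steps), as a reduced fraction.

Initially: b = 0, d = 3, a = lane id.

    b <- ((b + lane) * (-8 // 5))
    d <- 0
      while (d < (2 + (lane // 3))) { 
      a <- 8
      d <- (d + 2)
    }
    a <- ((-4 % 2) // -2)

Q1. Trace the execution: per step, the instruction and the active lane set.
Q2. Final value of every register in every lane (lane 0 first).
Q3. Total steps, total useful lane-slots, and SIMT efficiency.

step 0: b <- ((b + lane) * (-8 // 5)) {0,1,2,3}
step 1: d <- 0                       {0,1,2,3}
step 2: eval (d < (2 + (lane // 3))) {0,1,2,3}
step 3: a <- 8                       {0,1,2,3}
step 4: d <- (d + 2)                 {0,1,2,3}
step 5: eval (d < (2 + (lane // 3))) {0,1,2,3}
step 6: a <- 8                       {3}
step 7: d <- (d + 2)                 {3}
step 8: eval (d < (2 + (lane // 3))) {3}
step 9: a <- ((-4 % 2) // -2)        {0,1,2,3}

Answer: 10 steps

b: 0,-2,-4,-6
d: 2,2,2,4
a: 0,0,0,0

steps = 10; useful = 31; efficiency = 31/40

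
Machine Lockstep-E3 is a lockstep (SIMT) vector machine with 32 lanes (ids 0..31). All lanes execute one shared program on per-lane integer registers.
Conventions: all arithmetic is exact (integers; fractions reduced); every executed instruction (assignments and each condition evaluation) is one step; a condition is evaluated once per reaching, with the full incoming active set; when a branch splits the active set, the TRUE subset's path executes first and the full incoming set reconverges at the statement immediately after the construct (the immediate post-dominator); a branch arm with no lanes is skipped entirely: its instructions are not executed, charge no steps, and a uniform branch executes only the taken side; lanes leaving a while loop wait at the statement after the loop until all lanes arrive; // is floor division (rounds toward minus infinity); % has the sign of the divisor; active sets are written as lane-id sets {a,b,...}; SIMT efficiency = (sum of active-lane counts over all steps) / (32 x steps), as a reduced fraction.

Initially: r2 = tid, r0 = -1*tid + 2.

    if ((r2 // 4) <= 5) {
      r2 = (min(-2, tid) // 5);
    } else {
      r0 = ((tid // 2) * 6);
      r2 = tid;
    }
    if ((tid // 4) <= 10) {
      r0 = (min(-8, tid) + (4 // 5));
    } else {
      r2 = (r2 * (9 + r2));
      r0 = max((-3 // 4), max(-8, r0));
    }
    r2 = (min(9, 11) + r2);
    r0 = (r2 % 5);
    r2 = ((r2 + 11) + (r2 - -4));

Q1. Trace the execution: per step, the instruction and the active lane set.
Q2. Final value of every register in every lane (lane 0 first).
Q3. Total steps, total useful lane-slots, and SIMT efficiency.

step 0: eval ((r2 // 4) <= 5)        {0,1,2,3,4,5,6,7,8,9,10,11,12,13,14,15,16,17,18,19,20,21,22,23,24,25,26,27,28,29,30,31}
step 1: r2 <- (min(-2, tid) // 5)    {0,1,2,3,4,5,6,7,8,9,10,11,12,13,14,15,16,17,18,19,20,21,22,23}
step 2: r0 <- ((tid // 2) * 6)       {24,25,26,27,28,29,30,31}
step 3: r2 <- tid                    {24,25,26,27,28,29,30,31}
step 4: eval ((tid // 4) <= 10)      {0,1,2,3,4,5,6,7,8,9,10,11,12,13,14,15,16,17,18,19,20,21,22,23,24,25,26,27,28,29,30,31}
step 5: r0 <- (min(-8, tid) + (4 // 5)) {0,1,2,3,4,5,6,7,8,9,10,11,12,13,14,15,16,17,18,19,20,21,22,23,24,25,26,27,28,29,30,31}
step 6: r2 <- (min(9, 11) + r2)      {0,1,2,3,4,5,6,7,8,9,10,11,12,13,14,15,16,17,18,19,20,21,22,23,24,25,26,27,28,29,30,31}
step 7: r0 <- (r2 % 5)               {0,1,2,3,4,5,6,7,8,9,10,11,12,13,14,15,16,17,18,19,20,21,22,23,24,25,26,27,28,29,30,31}
step 8: r2 <- ((r2 + 11) + (r2 - -4)) {0,1,2,3,4,5,6,7,8,9,10,11,12,13,14,15,16,17,18,19,20,21,22,23,24,25,26,27,28,29,30,31}

Answer: 9 steps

r2: 31,31,31,31,31,31,31,31,31,31,31,31,31,31,31,31,31,31,31,31,31,31,31,31,81,83,85,87,89,91,93,95
r0: 3,3,3,3,3,3,3,3,3,3,3,3,3,3,3,3,3,3,3,3,3,3,3,3,3,4,0,1,2,3,4,0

steps = 9; useful = 232; efficiency = 232/288 = 29/36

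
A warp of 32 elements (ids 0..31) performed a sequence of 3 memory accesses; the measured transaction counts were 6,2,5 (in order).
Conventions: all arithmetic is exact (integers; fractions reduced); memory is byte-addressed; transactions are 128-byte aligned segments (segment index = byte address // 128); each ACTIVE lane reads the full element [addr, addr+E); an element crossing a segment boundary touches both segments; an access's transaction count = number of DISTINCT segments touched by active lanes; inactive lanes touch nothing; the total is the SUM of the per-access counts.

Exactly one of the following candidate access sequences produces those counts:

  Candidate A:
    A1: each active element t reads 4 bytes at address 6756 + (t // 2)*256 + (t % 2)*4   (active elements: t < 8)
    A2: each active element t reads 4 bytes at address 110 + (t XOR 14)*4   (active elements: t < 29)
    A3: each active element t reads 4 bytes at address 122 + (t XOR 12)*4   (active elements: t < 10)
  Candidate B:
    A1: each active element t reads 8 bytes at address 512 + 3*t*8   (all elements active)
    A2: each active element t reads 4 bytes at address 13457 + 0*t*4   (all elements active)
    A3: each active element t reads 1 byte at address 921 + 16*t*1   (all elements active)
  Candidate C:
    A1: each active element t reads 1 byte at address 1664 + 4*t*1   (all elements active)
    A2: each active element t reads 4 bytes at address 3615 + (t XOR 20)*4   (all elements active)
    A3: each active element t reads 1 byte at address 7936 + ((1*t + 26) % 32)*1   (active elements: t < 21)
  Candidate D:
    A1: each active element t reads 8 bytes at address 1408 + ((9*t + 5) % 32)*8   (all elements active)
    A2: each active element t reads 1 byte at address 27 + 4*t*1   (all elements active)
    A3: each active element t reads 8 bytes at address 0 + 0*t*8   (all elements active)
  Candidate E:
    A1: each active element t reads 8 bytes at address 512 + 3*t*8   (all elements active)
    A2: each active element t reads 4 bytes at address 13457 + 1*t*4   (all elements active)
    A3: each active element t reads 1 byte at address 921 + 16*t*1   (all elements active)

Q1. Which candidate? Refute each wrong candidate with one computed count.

A: A1 gives 4 transactions, not 6
B: A2 gives 1 transaction, not 2
C: A1 gives 1 transaction, not 6
D: A1 gives 2 transactions, not 6
E: all counts match (6,2,5)

Answer: E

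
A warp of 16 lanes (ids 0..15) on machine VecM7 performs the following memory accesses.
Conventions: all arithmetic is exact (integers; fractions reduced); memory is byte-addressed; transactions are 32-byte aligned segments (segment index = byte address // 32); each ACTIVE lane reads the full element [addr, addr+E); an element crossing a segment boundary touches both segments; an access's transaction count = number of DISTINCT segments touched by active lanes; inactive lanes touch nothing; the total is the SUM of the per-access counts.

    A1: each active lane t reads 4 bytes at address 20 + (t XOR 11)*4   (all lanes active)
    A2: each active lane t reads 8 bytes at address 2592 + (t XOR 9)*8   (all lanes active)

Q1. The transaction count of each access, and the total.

A1: 3 transactions
A2: 4 transactions

Answer: 3,4; total 7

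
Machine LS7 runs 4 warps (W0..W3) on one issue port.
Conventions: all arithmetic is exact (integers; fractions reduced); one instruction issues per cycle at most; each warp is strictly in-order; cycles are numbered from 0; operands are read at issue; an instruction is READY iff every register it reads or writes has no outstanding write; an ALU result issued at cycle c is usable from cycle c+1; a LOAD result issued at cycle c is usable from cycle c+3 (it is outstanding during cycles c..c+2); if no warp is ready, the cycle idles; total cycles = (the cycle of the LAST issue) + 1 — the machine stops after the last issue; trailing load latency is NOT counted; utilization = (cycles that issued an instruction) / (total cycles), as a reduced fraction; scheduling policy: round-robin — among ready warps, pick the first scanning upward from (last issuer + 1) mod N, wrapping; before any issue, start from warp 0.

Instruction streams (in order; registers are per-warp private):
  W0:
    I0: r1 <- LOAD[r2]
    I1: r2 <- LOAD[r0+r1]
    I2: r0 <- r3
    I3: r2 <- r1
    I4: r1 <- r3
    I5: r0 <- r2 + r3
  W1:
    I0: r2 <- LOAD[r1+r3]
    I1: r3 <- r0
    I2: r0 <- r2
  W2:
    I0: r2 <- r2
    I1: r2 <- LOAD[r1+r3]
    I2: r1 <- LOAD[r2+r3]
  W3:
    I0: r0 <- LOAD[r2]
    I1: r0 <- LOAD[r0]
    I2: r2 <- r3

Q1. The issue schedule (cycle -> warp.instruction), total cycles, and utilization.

cycle 0: W0.I0
cycle 1: W1.I0
cycle 2: W2.I0
cycle 3: W3.I0
cycle 4: W0.I1
cycle 5: W1.I1
cycle 6: W2.I1
cycle 7: W3.I1
cycle 8: W0.I2
cycle 9: W1.I2
cycle 10: W2.I2
cycle 11: W3.I2
cycle 12: W0.I3
cycle 13: W0.I4
cycle 14: W0.I5

Answer: 15 cycles, utilization 1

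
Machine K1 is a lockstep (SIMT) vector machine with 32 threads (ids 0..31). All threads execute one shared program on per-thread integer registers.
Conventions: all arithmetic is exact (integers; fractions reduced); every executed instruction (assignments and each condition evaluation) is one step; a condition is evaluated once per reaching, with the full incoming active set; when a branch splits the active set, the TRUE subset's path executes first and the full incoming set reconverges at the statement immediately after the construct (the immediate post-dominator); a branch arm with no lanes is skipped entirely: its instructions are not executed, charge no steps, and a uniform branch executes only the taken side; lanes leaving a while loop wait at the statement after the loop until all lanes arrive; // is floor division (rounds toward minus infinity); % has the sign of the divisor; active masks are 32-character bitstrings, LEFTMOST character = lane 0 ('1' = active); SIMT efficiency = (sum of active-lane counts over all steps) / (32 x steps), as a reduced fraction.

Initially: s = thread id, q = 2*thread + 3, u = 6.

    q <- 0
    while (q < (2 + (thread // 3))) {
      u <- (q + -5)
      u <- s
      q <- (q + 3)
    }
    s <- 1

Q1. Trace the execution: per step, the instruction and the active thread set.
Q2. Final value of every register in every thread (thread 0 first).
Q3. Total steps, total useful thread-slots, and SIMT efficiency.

step 0: q <- 0                       11111111111111111111111111111111
step 1: eval (q < (2 + (thread // 3))) 11111111111111111111111111111111
step 2: u <- (q + -5)                11111111111111111111111111111111
step 3: u <- s                       11111111111111111111111111111111
step 4: q <- (q + 3)                 11111111111111111111111111111111
step 5: eval (q < (2 + (thread // 3))) 11111111111111111111111111111111
step 6: u <- (q + -5)                00000011111111111111111111111111
step 7: u <- s                       00000011111111111111111111111111
step 8: q <- (q + 3)                 00000011111111111111111111111111
step 9: eval (q < (2 + (thread // 3))) 00000011111111111111111111111111
step 10: u <- (q + -5)                00000000000000011111111111111111
step 11: u <- s                       00000000000000011111111111111111
step 12: q <- (q + 3)                 00000000000000011111111111111111
step 13: eval (q < (2 + (thread // 3))) 00000000000000011111111111111111
step 14: u <- (q + -5)                00000000000000000000000011111111
step 15: u <- s                       00000000000000000000000011111111
step 16: q <- (q + 3)                 00000000000000000000000011111111
step 17: eval (q < (2 + (thread // 3))) 00000000000000000000000011111111
step 18: s <- 1                       11111111111111111111111111111111

Answer: 19 steps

s: 1,1,1,1,1,1,1,1,1,1,1,1,1,1,1,1,1,1,1,1,1,1,1,1,1,1,1,1,1,1,1,1
q: 3,3,3,3,3,3,6,6,6,6,6,6,6,6,6,9,9,9,9,9,9,9,9,9,12,12,12,12,12,12,12,12
u: 0,1,2,3,4,5,6,7,8,9,10,11,12,13,14,15,16,17,18,19,20,21,22,23,24,25,26,27,28,29,30,31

steps = 19; useful = 428; efficiency = 428/608 = 107/152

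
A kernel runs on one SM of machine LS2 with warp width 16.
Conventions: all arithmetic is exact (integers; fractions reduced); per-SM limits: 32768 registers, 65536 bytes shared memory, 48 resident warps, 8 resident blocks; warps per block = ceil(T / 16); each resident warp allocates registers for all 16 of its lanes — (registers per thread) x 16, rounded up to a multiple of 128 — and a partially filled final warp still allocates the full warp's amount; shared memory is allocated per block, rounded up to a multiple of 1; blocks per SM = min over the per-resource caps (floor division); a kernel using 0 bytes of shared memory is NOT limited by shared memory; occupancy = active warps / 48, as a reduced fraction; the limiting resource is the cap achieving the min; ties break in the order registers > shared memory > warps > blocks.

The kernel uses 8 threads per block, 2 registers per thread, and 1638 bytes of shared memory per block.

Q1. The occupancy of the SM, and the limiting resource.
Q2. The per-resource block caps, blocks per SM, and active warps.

Answer: occupancy 1/6, limited by blocks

registers: 256 blocks
shared memory: 40 blocks
warps: 48 blocks
blocks: 8 blocks

Answer: 8 blocks, 8 active warps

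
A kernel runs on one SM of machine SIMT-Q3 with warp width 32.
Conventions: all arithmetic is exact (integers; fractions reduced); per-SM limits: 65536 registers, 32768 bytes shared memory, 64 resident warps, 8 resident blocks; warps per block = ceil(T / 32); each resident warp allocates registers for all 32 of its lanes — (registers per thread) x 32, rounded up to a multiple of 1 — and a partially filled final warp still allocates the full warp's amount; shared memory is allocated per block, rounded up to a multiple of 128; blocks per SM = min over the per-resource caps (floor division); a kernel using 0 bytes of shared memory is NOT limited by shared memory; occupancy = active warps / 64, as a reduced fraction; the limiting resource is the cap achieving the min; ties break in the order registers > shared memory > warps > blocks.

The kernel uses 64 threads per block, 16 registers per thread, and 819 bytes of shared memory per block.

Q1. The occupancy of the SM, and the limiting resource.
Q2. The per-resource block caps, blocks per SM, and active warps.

Answer: occupancy 1/4, limited by blocks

registers: 64 blocks
shared memory: 36 blocks
warps: 32 blocks
blocks: 8 blocks

Answer: 8 blocks, 16 active warps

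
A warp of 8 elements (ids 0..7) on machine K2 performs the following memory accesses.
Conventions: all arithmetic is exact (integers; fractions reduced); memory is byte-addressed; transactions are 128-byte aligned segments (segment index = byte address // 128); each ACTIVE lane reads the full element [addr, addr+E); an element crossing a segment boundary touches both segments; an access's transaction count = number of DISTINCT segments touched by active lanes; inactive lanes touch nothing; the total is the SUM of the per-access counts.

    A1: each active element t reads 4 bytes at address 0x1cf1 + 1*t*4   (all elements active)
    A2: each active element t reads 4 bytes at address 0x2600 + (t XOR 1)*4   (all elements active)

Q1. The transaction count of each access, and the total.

A1: 2 transactions
A2: 1 transaction

Answer: 2,1; total 3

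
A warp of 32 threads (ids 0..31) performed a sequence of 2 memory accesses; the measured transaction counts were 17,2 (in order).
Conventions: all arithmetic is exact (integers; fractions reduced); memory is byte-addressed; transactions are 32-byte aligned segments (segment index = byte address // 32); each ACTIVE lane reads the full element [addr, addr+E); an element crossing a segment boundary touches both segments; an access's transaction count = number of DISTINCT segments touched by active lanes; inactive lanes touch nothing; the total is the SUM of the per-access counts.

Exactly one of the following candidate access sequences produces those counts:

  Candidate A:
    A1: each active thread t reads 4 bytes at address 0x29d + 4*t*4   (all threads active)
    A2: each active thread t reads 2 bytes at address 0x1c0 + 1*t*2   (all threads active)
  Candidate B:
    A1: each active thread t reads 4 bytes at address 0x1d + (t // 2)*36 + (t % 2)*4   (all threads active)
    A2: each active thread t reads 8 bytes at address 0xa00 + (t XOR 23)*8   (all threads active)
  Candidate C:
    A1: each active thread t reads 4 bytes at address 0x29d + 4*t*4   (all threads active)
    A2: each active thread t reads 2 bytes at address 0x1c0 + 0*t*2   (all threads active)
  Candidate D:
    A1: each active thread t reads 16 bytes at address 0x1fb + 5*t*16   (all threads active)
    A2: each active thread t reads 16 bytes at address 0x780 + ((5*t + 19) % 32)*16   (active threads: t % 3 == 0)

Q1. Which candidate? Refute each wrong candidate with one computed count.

B: A1 gives 19 transactions, not 17
C: A2 gives 1 transaction, not 2
D: A1 gives 48 transactions, not 17
A: all counts match (17,2)

Answer: A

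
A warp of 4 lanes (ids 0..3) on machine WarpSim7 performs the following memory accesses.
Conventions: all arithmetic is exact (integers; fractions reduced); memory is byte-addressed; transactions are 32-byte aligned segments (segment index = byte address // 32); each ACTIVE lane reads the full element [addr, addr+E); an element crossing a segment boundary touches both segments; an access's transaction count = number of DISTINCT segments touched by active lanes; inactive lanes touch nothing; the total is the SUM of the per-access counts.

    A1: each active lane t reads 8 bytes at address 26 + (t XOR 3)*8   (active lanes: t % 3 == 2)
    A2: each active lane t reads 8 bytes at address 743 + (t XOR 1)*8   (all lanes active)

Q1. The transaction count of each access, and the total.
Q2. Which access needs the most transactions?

A1: 1 transaction
A2: 2 transactions

Answer: 1,2; total 3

Answer: A2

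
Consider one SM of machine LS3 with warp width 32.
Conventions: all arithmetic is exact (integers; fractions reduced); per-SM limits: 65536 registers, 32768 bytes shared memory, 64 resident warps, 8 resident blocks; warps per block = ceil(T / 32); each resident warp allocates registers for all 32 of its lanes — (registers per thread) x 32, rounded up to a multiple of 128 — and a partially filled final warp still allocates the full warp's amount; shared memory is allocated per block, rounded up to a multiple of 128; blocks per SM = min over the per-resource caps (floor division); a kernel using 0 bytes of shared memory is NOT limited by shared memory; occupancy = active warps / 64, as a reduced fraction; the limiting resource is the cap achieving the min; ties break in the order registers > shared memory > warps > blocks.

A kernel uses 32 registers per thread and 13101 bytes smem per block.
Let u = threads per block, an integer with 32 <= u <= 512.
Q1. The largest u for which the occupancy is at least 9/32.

Answer: u = 512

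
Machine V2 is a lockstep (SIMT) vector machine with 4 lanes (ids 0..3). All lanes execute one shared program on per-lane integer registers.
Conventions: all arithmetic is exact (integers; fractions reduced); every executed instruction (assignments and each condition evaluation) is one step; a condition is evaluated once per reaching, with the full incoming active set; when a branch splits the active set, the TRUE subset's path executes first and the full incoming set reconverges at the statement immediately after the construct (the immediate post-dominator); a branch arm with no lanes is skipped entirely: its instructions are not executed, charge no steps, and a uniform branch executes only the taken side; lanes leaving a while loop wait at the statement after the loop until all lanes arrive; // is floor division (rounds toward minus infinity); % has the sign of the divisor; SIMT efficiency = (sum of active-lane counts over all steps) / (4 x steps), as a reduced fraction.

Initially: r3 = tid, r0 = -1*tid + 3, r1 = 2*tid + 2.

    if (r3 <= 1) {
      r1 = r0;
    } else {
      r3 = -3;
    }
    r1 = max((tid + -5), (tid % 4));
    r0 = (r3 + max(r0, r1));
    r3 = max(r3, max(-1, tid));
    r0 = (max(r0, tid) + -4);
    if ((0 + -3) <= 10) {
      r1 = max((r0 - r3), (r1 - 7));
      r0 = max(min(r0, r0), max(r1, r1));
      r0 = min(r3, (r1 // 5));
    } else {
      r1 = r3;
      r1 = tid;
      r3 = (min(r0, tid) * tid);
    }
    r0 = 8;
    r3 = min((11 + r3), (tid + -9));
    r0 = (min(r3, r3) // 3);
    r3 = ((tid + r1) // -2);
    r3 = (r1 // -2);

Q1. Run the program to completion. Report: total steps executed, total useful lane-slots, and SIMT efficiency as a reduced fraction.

Answer: 16 steps, 60 useful, 15/16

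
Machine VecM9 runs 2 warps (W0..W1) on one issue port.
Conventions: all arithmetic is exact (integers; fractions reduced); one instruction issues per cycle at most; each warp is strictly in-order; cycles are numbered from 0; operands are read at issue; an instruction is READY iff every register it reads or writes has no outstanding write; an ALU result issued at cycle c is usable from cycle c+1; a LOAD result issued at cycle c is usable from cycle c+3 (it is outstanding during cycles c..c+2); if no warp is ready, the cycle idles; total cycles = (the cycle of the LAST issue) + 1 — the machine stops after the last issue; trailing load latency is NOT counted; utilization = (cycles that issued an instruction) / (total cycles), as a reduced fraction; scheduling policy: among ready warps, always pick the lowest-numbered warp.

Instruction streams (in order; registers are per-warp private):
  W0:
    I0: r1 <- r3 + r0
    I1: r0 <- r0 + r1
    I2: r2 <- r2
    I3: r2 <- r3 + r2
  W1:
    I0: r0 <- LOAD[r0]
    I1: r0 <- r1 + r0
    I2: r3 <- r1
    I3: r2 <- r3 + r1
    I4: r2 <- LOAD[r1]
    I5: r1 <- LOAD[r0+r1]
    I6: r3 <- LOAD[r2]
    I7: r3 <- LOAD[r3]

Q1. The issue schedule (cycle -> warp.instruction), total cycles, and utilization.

cycle 0: W0.I0
cycle 1: W0.I1
cycle 2: W0.I2
cycle 3: W0.I3
cycle 4: W1.I0
cycle 5: idle
cycle 6: idle
cycle 7: W1.I1
cycle 8: W1.I2
cycle 9: W1.I3
cycle 10: W1.I4
cycle 11: W1.I5
cycle 12: idle
cycle 13: W1.I6
cycle 14: idle
cycle 15: idle
cycle 16: W1.I7

Answer: 17 cycles, utilization 12/17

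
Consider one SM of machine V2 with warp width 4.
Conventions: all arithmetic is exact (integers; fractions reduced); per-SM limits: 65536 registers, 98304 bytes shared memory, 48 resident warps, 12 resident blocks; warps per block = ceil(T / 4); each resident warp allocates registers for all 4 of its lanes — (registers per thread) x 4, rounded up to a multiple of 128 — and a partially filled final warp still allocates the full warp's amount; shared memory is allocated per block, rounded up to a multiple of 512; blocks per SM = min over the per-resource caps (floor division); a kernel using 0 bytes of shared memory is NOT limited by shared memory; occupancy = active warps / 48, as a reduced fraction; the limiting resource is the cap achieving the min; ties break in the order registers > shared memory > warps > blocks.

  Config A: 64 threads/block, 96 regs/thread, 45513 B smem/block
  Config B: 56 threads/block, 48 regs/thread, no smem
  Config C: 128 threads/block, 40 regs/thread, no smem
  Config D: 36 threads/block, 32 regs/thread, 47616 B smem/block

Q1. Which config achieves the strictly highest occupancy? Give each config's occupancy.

occupancies: A 2/3, B 7/8, C 2/3, D 3/8

Answer: B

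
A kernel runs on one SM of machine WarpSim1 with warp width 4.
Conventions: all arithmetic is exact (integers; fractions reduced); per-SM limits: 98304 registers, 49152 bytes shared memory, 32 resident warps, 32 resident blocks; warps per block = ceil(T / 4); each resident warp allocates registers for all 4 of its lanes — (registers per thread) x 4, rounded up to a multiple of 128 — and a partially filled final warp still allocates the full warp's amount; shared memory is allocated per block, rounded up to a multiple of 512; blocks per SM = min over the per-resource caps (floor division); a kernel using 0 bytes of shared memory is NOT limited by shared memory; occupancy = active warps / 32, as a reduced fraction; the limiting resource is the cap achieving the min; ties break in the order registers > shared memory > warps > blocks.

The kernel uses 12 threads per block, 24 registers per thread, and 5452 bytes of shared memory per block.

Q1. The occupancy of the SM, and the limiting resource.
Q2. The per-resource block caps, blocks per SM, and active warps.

Answer: occupancy 3/4, limited by shared memory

registers: 256 blocks
shared memory: 8 blocks
warps: 10 blocks
blocks: 32 blocks

Answer: 8 blocks, 24 active warps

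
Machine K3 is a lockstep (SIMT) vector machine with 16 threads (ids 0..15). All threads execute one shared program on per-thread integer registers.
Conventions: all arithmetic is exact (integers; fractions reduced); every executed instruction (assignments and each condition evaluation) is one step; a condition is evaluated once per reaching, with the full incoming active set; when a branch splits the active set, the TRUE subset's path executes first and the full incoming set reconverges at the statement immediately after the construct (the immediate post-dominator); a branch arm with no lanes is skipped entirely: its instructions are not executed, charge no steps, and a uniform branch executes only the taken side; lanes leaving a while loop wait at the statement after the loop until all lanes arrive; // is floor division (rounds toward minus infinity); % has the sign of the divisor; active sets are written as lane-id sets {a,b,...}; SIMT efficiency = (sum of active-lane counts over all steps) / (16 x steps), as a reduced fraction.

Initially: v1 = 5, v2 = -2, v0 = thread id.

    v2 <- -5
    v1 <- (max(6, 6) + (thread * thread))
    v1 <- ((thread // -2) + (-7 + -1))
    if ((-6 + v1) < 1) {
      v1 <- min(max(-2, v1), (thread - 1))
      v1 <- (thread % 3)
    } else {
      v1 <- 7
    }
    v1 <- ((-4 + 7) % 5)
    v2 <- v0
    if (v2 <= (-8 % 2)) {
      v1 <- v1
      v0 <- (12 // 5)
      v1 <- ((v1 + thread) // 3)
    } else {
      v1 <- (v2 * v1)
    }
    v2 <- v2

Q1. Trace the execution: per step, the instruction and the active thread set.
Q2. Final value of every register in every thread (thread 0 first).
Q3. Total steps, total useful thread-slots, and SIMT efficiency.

step 0: v2 <- -5                     {0,1,2,3,4,5,6,7,8,9,10,11,12,13,14,15}
step 1: v1 <- (max(6, 6) + (thread * thread)) {0,1,2,3,4,5,6,7,8,9,10,11,12,13,14,15}
step 2: v1 <- ((thread // -2) + (-7 + -1)) {0,1,2,3,4,5,6,7,8,9,10,11,12,13,14,15}
step 3: eval ((-6 + v1) < 1)         {0,1,2,3,4,5,6,7,8,9,10,11,12,13,14,15}
step 4: v1 <- min(max(-2, v1), (thread - 1)) {0,1,2,3,4,5,6,7,8,9,10,11,12,13,14,15}
step 5: v1 <- (thread % 3)           {0,1,2,3,4,5,6,7,8,9,10,11,12,13,14,15}
step 6: v1 <- ((-4 + 7) % 5)         {0,1,2,3,4,5,6,7,8,9,10,11,12,13,14,15}
step 7: v2 <- v0                     {0,1,2,3,4,5,6,7,8,9,10,11,12,13,14,15}
step 8: eval (v2 <= (-8 % 2))        {0,1,2,3,4,5,6,7,8,9,10,11,12,13,14,15}
step 9: v1 <- v1                     {0}
step 10: v0 <- (12 // 5)              {0}
step 11: v1 <- ((v1 + thread) // 3)   {0}
step 12: v1 <- (v2 * v1)              {1,2,3,4,5,6,7,8,9,10,11,12,13,14,15}
step 13: v2 <- v2                     {0,1,2,3,4,5,6,7,8,9,10,11,12,13,14,15}

Answer: 14 steps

v1: 1,3,6,9,12,15,18,21,24,27,30,33,36,39,42,45
v2: 0,1,2,3,4,5,6,7,8,9,10,11,12,13,14,15
v0: 2,1,2,3,4,5,6,7,8,9,10,11,12,13,14,15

steps = 14; useful = 178; efficiency = 178/224 = 89/112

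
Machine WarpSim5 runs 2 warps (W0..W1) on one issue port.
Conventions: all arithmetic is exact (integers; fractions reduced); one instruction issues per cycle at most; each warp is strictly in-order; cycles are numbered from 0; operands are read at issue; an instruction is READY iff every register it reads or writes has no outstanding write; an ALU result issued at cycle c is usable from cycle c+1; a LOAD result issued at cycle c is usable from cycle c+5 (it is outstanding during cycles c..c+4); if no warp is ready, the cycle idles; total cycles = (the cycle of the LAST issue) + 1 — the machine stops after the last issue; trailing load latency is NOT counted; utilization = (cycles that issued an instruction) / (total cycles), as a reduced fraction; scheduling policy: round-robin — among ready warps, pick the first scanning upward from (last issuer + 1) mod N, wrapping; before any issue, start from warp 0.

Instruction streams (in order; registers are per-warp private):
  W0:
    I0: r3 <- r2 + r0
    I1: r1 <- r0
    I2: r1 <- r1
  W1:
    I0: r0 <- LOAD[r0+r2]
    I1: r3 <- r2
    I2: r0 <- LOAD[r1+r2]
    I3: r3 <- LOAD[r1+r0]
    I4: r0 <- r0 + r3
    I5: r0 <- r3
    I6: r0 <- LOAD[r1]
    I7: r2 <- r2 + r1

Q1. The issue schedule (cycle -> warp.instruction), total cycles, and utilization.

cycle 0: W0.I0
cycle 1: W1.I0
cycle 2: W0.I1
cycle 3: W1.I1
cycle 4: W0.I2
cycle 5: idle
cycle 6: W1.I2
cycle 7: idle
cycle 8: idle
cycle 9: idle
cycle 10: idle
cycle 11: W1.I3
cycle 12: idle
cycle 13: idle
cycle 14: idle
cycle 15: idle
cycle 16: W1.I4
cycle 17: W1.I5
cycle 18: W1.I6
cycle 19: W1.I7

Answer: 20 cycles, utilization 11/20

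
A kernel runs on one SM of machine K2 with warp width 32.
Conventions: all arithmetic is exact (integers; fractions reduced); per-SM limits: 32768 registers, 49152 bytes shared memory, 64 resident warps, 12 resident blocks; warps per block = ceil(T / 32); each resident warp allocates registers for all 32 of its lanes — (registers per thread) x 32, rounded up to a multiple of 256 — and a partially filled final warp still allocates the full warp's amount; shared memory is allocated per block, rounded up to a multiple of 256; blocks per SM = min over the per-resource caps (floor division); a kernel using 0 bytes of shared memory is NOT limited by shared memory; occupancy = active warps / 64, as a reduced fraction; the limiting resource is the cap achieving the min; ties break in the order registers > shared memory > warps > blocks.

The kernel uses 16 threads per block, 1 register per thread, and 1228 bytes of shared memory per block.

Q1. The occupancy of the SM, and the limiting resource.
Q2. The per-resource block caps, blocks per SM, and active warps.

Answer: occupancy 3/16, limited by blocks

registers: 128 blocks
shared memory: 38 blocks
warps: 64 blocks
blocks: 12 blocks

Answer: 12 blocks, 12 active warps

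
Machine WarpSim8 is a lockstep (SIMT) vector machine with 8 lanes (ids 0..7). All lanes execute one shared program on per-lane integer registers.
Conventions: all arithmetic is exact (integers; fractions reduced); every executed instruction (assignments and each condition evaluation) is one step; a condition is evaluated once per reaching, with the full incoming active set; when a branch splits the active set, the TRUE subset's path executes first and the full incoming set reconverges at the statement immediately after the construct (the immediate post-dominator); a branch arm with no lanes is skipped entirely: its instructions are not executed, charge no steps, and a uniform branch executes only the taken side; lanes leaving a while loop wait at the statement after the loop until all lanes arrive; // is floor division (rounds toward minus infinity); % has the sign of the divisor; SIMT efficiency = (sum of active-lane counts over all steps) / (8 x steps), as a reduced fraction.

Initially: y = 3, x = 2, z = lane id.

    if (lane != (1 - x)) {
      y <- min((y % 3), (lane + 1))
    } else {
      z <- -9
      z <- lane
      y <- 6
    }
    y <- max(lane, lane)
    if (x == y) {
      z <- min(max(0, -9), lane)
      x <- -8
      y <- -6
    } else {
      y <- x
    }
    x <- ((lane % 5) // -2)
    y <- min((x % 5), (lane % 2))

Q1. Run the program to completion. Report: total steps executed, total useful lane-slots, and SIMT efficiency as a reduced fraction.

Answer: 10 steps, 58 useful, 29/40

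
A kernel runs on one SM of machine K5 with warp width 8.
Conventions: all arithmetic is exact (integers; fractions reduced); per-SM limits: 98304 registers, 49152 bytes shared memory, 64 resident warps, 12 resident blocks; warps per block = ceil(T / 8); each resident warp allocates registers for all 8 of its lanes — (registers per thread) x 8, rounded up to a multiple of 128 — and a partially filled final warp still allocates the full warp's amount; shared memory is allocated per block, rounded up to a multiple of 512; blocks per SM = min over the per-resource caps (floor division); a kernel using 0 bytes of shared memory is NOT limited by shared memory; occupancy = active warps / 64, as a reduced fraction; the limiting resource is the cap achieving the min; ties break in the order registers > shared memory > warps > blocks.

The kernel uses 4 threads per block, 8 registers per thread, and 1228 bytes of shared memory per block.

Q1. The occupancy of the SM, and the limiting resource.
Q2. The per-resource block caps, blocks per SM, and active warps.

Answer: occupancy 3/16, limited by blocks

registers: 768 blocks
shared memory: 32 blocks
warps: 64 blocks
blocks: 12 blocks

Answer: 12 blocks, 12 active warps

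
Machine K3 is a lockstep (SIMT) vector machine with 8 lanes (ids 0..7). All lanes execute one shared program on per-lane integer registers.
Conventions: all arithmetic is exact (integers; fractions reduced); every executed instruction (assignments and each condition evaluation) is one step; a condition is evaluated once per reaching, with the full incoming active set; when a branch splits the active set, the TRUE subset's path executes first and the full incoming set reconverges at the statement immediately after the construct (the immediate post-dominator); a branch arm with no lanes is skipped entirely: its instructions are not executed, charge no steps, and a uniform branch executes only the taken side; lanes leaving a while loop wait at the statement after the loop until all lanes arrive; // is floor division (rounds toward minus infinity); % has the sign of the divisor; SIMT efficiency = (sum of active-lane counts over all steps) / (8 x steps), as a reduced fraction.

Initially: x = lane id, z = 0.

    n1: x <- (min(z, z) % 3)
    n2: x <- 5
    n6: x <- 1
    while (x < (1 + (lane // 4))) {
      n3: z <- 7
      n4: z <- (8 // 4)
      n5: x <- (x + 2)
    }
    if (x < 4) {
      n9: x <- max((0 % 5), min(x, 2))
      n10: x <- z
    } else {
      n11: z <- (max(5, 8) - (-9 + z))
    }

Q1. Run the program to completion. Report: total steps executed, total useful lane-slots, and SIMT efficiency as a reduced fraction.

Answer: 11 steps, 72 useful, 9/11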